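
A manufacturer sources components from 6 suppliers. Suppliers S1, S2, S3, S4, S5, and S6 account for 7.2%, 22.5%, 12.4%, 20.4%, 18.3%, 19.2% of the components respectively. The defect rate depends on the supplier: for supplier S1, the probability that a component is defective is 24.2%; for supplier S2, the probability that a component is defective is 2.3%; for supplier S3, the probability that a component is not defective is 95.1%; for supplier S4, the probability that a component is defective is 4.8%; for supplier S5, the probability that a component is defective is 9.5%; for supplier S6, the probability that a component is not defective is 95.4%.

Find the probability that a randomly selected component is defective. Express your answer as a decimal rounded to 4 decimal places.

P(D|S3) = 1 − 0.951 = 0.049.
P(D|S6) = 1 − 0.954 = 0.046.
P(D) = P(D|S1)·P(S1) + P(D|S2)·P(S2) + P(D|S3)·P(S3) + P(D|S4)·P(S4) + P(D|S5)·P(S5) + P(D|S6)·P(S6)
      = 0.242·0.072 + 0.023·0.225 + 0.049·0.124 + 0.048·0.204 + 0.095·0.183 + 0.046·0.192
      = 0.017424 + 0.005175 + 0.006076 + 0.009792 + 0.017385 + 0.008832 = 0.064684

P(D) ≈ 0.0647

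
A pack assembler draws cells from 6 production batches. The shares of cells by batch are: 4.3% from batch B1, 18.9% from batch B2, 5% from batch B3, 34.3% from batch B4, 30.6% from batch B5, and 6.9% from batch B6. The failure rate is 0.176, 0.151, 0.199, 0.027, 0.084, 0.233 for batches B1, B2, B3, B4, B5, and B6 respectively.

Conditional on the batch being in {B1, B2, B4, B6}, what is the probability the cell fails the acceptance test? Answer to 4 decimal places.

P(F|S) ≈ 0.0954

Let S = {B1, B2, B4, B6}.
P(S) = 0.043 + 0.189 + 0.343 + 0.069 = 0.644.
P(F ∩ S) = 0.176·0.043 + 0.151·0.189 + 0.027·0.343 + 0.233·0.069 = 0.007568 + 0.028539 + 0.009261 + 0.016077 = 0.061445.
P(F | S) = 0.061445 / 0.644 = 0.095411…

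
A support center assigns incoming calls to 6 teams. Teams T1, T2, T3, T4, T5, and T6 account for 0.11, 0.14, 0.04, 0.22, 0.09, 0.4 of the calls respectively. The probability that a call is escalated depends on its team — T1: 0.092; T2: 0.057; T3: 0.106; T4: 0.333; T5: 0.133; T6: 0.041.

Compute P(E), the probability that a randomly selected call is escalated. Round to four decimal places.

P(E) ≈ 0.1240

P(E) = P(E|T1)·P(T1) + P(E|T2)·P(T2) + P(E|T3)·P(T3) + P(E|T4)·P(T4) + P(E|T5)·P(T5) + P(E|T6)·P(T6)
      = 0.092·0.11 + 0.057·0.14 + 0.106·0.04 + 0.333·0.22 + 0.133·0.09 + 0.041·0.4
      = 0.01012 + 0.00798 + 0.00424 + 0.07326 + 0.01197 + 0.0164 = 0.12397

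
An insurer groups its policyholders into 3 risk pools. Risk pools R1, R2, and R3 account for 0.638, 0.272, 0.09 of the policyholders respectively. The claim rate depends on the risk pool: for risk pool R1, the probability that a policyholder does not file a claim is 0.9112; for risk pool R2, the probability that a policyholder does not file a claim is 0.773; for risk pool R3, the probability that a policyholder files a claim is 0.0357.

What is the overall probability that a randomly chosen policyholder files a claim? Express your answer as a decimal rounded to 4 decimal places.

P(C|R1) = 1 − 0.9112 = 0.0888.
P(C|R2) = 1 − 0.773 = 0.227.
P(C) = P(C|R1)·P(R1) + P(C|R2)·P(R2) + P(C|R3)·P(R3)
      = 0.0888·0.638 + 0.227·0.272 + 0.0357·0.09
      = 0.0566544 + 0.061744 + 0.003213 = 0.1216114

P(C) ≈ 0.1216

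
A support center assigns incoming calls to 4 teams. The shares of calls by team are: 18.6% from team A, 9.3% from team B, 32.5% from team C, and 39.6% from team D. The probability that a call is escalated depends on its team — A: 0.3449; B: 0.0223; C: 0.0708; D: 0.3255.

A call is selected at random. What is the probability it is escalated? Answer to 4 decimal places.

P(E) ≈ 0.2181

By the law of total probability,
P(E) = P(E|A)·P(A) + P(E|B)·P(B) + P(E|C)·P(C) + P(E|D)·P(D)
      = 0.3449·0.186 + 0.0223·0.093 + 0.0708·0.325 + 0.3255·0.396
      = 0.0641514 + 0.0020739 + 0.02301 + 0.128898 = 0.2181333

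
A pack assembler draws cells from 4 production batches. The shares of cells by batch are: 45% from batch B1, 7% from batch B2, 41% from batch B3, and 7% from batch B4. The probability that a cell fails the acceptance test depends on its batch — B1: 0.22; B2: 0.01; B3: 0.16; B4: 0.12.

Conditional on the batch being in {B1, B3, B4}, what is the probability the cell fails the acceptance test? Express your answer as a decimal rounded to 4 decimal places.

0.1860

Let S = {B1, B3, B4}.
P(S) = 0.45 + 0.41 + 0.07 = 0.93.
P(F ∩ S) = 0.22·0.45 + 0.16·0.41 + 0.12·0.07 = 0.099 + 0.0656 + 0.0084 = 0.173.
P(F | S) = 0.173 / 0.93 = 0.186022…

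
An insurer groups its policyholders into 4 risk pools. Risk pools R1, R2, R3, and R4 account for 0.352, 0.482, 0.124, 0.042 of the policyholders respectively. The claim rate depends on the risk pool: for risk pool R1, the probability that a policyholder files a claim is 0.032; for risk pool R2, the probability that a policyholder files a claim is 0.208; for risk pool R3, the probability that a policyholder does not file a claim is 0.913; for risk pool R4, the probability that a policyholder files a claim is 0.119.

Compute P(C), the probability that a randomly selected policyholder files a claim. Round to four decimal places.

P(C|R3) = 1 − 0.913 = 0.087.
Using total probability over the partition,
P(C) = P(C|R1)·P(R1) + P(C|R2)·P(R2) + P(C|R3)·P(R3) + P(C|R4)·P(R4)
      = 0.032·0.352 + 0.208·0.482 + 0.087·0.124 + 0.119·0.042
      = 0.011264 + 0.100256 + 0.010788 + 0.004998 = 0.127306

0.1273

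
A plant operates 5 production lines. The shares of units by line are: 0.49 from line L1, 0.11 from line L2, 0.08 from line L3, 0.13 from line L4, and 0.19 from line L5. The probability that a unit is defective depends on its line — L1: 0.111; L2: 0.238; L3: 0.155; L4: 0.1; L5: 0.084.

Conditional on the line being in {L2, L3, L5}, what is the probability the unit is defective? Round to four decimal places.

Let S = {L2, L3, L5}.
P(S) = 0.11 + 0.08 + 0.19 = 0.38.
P(D ∩ S) = 0.238·0.11 + 0.155·0.08 + 0.084·0.19 = 0.02618 + 0.0124 + 0.01596 = 0.05454.
P(D | S) = 0.05454 / 0.38 = 0.143526…

P(D|S) ≈ 0.1435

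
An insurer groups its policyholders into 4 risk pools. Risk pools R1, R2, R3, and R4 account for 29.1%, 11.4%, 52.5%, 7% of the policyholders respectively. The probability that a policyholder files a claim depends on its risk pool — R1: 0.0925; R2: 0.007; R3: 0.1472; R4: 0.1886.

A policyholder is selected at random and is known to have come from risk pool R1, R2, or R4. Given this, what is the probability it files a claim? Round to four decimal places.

P(C|S) ≈ 0.0861

Let S = {R1, R2, R4}.
P(S) = 0.291 + 0.114 + 0.07 = 0.475.
P(C ∩ S) = 0.0925·0.291 + 0.007·0.114 + 0.1886·0.07 = 0.0269175 + 0.000798 + 0.013202 = 0.0409175.
P(C | S) = 0.0409175 / 0.475 = 0.086142…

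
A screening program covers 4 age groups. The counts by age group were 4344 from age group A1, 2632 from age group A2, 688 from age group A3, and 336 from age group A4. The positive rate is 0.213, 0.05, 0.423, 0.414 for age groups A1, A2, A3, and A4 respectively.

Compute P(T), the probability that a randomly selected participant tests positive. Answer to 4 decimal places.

P(T) ≈ 0.1859

Total: 4344 + 2632 + 688 + 336 = 8000.
P(A1) = 4344/8000 = 0.543. P(A2) = 2632/8000 = 0.329. P(A3) = 688/8000 = 0.086. P(A4) = 336/8000 = 0.042.
Using total probability over the partition,
P(T) = P(T|A1)·P(A1) + P(T|A2)·P(A2) + P(T|A3)·P(A3) + P(T|A4)·P(A4)
      = 0.213·0.543 + 0.05·0.329 + 0.423·0.086 + 0.414·0.042
      = 0.115659 + 0.01645 + 0.036378 + 0.017388 = 0.185875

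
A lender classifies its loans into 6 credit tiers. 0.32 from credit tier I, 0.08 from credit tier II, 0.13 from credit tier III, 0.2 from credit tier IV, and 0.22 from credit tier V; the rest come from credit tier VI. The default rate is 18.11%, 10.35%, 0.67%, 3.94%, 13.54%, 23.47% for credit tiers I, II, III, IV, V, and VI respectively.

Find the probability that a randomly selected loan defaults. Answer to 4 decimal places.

P(D) ≈ 0.1165

P(VI) = 1 − (0.32 + 0.08 + 0.13 + 0.2 + 0.22) = 0.05.
By the law of total probability,
P(D) = P(D|I)·P(I) + P(D|II)·P(II) + P(D|III)·P(III) + P(D|IV)·P(IV) + P(D|V)·P(V) + P(D|VI)·P(VI)
      = 0.1811·0.32 + 0.1035·0.08 + 0.0067·0.13 + 0.0394·0.2 + 0.1354·0.22 + 0.2347·0.05
      = 0.057952 + 0.00828 + 0.000871 + 0.00788 + 0.029788 + 0.011735 = 0.116506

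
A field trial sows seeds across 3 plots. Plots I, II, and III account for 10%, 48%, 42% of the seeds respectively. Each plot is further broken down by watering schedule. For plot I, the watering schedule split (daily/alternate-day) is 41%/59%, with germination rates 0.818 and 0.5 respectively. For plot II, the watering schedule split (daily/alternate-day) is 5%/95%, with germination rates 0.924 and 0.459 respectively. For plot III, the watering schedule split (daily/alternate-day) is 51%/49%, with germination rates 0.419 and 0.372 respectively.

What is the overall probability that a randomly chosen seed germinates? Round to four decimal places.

0.4608

P(G|I) = 0.41·0.818 + 0.59·0.5 = 0.33538 + 0.295 = 0.63038
P(G|II) = 0.05·0.924 + 0.95·0.459 = 0.0462 + 0.43605 = 0.48225
P(G|III) = 0.51·0.419 + 0.49·0.372 = 0.21369 + 0.18228 = 0.39597
By total probability over the outer partition,
P(G) = 0.1·0.63038 + 0.48·0.48225 + 0.42·0.39597
      = 0.063038 + 0.23148 + 0.1663074 = 0.4608254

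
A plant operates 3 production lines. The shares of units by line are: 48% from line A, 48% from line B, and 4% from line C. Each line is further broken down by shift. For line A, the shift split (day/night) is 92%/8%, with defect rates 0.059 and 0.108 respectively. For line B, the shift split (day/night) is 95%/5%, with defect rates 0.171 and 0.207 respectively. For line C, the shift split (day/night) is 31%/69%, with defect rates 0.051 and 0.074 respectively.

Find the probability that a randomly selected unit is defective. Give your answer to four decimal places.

P(D|A) = 0.92·0.059 + 0.08·0.108 = 0.05428 + 0.00864 = 0.06292
P(D|B) = 0.95·0.171 + 0.05·0.207 = 0.16245 + 0.01035 = 0.1728
P(D|C) = 0.31·0.051 + 0.69·0.074 = 0.01581 + 0.05106 = 0.06687
By total probability over the outer partition,
P(D) = 0.48·0.06292 + 0.48·0.1728 + 0.04·0.06687
      = 0.0302016 + 0.082944 + 0.0026748 = 0.1158204

0.1158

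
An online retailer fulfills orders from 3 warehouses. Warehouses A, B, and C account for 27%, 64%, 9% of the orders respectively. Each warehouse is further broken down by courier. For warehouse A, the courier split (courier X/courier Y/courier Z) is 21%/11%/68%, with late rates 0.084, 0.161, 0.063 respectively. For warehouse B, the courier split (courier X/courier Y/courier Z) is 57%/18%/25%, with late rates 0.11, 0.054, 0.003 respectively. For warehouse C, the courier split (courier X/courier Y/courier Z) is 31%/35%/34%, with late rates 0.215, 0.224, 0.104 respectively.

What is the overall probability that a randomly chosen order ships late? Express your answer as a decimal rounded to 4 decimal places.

P(L) ≈ 0.0842

P(L|A) = 0.21·0.084 + 0.11·0.161 + 0.68·0.063 = 0.01764 + 0.01771 + 0.04284 = 0.07819
P(L|B) = 0.57·0.11 + 0.18·0.054 + 0.25·0.003 = 0.0627 + 0.00972 + 0.00075 = 0.07317
P(L|C) = 0.31·0.215 + 0.35·0.224 + 0.34·0.104 = 0.06665 + 0.0784 + 0.03536 = 0.18041
By total probability over the outer partition,
P(L) = 0.27·0.07819 + 0.64·0.07317 + 0.09·0.18041
      = 0.0211113 + 0.0468288 + 0.0162369 = 0.084177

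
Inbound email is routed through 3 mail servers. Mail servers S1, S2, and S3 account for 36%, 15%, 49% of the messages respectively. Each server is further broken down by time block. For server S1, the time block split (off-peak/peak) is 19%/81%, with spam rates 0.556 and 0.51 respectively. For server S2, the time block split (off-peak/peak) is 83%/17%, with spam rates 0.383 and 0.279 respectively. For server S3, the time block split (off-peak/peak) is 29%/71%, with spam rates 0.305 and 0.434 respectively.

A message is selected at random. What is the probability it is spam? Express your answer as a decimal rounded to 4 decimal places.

P(S|S1) = 0.19·0.556 + 0.81·0.51 = 0.10564 + 0.4131 = 0.51874
P(S|S2) = 0.83·0.383 + 0.17·0.279 = 0.31789 + 0.04743 = 0.36532
P(S|S3) = 0.29·0.305 + 0.71·0.434 = 0.08845 + 0.30814 = 0.39659
Then overall,
P(S) = 0.36·0.51874 + 0.15·0.36532 + 0.49·0.39659
      = 0.1867464 + 0.054798 + 0.1943291 = 0.4358735

P(S) ≈ 0.4359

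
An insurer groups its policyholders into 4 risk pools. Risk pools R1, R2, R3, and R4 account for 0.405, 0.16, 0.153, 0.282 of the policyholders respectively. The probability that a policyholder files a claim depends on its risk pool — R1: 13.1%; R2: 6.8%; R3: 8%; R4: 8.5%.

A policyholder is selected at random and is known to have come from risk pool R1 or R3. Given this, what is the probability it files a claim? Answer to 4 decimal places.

0.1170

Let S = {R1, R3}.
P(S) = 0.405 + 0.153 = 0.558.
P(C ∩ S) = 0.131·0.405 + 0.08·0.153 = 0.053055 + 0.01224 = 0.065295.
P(C | S) = 0.065295 / 0.558 = 0.117016…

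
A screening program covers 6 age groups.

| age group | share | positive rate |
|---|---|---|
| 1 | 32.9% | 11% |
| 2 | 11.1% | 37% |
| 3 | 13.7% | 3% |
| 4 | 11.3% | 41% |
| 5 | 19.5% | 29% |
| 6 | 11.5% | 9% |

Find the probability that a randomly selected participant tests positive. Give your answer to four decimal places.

P(T) = P(T|1)·P(1) + P(T|2)·P(2) + P(T|3)·P(3) + P(T|4)·P(4) + P(T|5)·P(5) + P(T|6)·P(6)
      = 0.11·0.329 + 0.37·0.111 + 0.03·0.137 + 0.41·0.113 + 0.29·0.195 + 0.09·0.115
      = 0.03619 + 0.04107 + 0.00411 + 0.04633 + 0.05655 + 0.01035 = 0.1946

P(T) ≈ 0.1946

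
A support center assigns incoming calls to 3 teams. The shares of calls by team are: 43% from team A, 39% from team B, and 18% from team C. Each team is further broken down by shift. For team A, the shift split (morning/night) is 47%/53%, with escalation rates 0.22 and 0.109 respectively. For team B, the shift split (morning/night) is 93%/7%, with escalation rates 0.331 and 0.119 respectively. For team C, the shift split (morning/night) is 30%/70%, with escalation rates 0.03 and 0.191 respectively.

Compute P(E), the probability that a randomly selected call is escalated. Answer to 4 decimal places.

P(E) ≈ 0.2183

P(E|A) = 0.47·0.22 + 0.53·0.109 = 0.1034 + 0.05777 = 0.16117
P(E|B) = 0.93·0.331 + 0.07·0.119 = 0.30783 + 0.00833 = 0.31616
P(E|C) = 0.3·0.03 + 0.7·0.191 = 0.009 + 0.1337 = 0.1427
By total probability over the outer partition,
P(E) = 0.43·0.16117 + 0.39·0.31616 + 0.18·0.1427
      = 0.0693031 + 0.1233024 + 0.025686 = 0.2182915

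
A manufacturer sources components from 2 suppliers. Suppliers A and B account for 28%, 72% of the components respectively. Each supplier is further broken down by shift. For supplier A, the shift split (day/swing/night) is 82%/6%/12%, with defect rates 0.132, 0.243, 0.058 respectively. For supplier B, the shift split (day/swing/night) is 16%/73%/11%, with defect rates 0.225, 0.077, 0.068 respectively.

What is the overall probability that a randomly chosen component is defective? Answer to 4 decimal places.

P(D|A) = 0.82·0.132 + 0.06·0.243 + 0.12·0.058 = 0.10824 + 0.01458 + 0.00696 = 0.12978
P(D|B) = 0.16·0.225 + 0.73·0.077 + 0.11·0.068 = 0.036 + 0.05621 + 0.00748 = 0.09969
Then overall,
P(D) = 0.28·0.12978 + 0.72·0.09969
      = 0.0363384 + 0.0717768 = 0.1081152

P(D) ≈ 0.1081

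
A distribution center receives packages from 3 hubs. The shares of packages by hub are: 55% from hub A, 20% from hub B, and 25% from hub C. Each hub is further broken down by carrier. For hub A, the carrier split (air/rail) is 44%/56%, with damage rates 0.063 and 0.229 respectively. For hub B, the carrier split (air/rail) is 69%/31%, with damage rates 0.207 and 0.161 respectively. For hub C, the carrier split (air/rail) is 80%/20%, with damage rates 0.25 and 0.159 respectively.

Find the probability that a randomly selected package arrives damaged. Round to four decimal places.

0.1823

P(D|A) = 0.44·0.063 + 0.56·0.229 = 0.02772 + 0.12824 = 0.15596
P(D|B) = 0.69·0.207 + 0.31·0.161 = 0.14283 + 0.04991 = 0.19274
P(D|C) = 0.8·0.25 + 0.2·0.159 = 0.2 + 0.0318 = 0.2318
By total probability over the outer partition,
P(D) = 0.55·0.15596 + 0.2·0.19274 + 0.25·0.2318
      = 0.085778 + 0.038548 + 0.05795 = 0.182276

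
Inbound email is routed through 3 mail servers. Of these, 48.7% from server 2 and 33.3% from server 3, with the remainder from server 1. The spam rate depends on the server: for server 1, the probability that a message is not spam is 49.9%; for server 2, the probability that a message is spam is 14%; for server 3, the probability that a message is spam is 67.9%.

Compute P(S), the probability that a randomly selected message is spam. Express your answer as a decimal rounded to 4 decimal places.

P(S) ≈ 0.3845

P(1) = 1 − (0.487 + 0.333) = 0.18.
P(S|1) = 1 − 0.499 = 0.501.
Using total probability over the partition,
P(S) = P(S|1)·P(1) + P(S|2)·P(2) + P(S|3)·P(3)
      = 0.501·0.18 + 0.14·0.487 + 0.679·0.333
      = 0.09018 + 0.06818 + 0.226107 = 0.384467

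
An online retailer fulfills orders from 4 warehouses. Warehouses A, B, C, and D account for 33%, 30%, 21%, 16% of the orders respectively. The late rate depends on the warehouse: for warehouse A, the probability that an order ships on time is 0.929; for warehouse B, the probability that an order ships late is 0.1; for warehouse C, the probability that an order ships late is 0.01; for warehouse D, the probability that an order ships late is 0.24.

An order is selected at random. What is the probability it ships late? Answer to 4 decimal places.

P(L|A) = 1 − 0.929 = 0.071.
P(L) = P(L|A)·P(A) + P(L|B)·P(B) + P(L|C)·P(C) + P(L|D)·P(D)
      = 0.071·0.33 + 0.1·0.3 + 0.01·0.21 + 0.24·0.16
      = 0.02343 + 0.03 + 0.0021 + 0.0384 = 0.09393

0.0939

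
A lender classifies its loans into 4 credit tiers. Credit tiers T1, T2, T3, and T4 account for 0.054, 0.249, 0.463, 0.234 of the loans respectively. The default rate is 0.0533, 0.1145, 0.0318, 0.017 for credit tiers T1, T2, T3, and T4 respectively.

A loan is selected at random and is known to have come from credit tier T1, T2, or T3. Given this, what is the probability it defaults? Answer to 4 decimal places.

0.0602

Let S = {T1, T2, T3}.
P(S) = 0.054 + 0.249 + 0.463 = 0.766.
P(D ∩ S) = 0.0533·0.054 + 0.1145·0.249 + 0.0318·0.463 = 0.0028782 + 0.0285105 + 0.0147234 = 0.0461121.
P(D | S) = 0.0461121 / 0.766 = 0.060199…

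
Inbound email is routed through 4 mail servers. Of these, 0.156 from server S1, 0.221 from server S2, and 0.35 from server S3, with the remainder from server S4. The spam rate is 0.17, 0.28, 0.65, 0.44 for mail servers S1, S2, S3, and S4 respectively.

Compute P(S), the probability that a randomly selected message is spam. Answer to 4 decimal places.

P(S) ≈ 0.4360

P(S4) = 1 − (0.156 + 0.221 + 0.35) = 0.273.
By the law of total probability,
P(S) = P(S|S1)·P(S1) + P(S|S2)·P(S2) + P(S|S3)·P(S3) + P(S|S4)·P(S4)
      = 0.17·0.156 + 0.28·0.221 + 0.65·0.35 + 0.44·0.273
      = 0.02652 + 0.06188 + 0.2275 + 0.12012 = 0.43602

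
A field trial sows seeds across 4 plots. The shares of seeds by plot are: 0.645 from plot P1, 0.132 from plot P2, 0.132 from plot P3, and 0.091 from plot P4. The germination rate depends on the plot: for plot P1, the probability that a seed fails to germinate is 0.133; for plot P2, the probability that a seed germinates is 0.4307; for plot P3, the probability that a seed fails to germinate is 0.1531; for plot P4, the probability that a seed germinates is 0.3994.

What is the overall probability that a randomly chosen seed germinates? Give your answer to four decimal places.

P(G) ≈ 0.7642

P(G|P1) = 1 − 0.133 = 0.867.
P(G|P3) = 1 − 0.1531 = 0.8469.
By the law of total probability,
P(G) = P(G|P1)·P(P1) + P(G|P2)·P(P2) + P(G|P3)·P(P3) + P(G|P4)·P(P4)
      = 0.867·0.645 + 0.4307·0.132 + 0.8469·0.132 + 0.3994·0.091
      = 0.559215 + 0.0568524 + 0.1117908 + 0.0363454 = 0.7642036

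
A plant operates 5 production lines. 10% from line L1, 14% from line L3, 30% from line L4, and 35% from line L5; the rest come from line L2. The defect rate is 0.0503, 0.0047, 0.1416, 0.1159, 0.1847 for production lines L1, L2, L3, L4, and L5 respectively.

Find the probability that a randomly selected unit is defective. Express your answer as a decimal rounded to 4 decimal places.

0.1248

P(L2) = 1 − (0.1 + 0.14 + 0.3 + 0.35) = 0.11.
Summing over the partition,
P(D) = P(D|L1)·P(L1) + P(D|L2)·P(L2) + P(D|L3)·P(L3) + P(D|L4)·P(L4) + P(D|L5)·P(L5)
      = 0.0503·0.1 + 0.0047·0.11 + 0.1416·0.14 + 0.1159·0.3 + 0.1847·0.35
      = 0.00503 + 0.000517 + 0.019824 + 0.03477 + 0.064645 = 0.124786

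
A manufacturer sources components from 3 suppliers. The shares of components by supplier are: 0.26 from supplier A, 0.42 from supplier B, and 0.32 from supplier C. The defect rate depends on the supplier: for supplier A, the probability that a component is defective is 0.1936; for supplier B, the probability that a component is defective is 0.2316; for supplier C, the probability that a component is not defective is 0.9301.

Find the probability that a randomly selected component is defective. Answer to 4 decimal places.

P(D) ≈ 0.1700

P(D|C) = 1 − 0.9301 = 0.0699.
P(D) = P(D|A)·P(A) + P(D|B)·P(B) + P(D|C)·P(C)
      = 0.1936·0.26 + 0.2316·0.42 + 0.0699·0.32
      = 0.050336 + 0.097272 + 0.022368 = 0.169976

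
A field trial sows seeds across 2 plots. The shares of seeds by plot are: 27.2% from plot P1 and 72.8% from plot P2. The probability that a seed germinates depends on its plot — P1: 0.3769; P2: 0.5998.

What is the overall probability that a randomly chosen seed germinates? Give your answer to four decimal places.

Summing over the partition,
P(G) = P(G|P1)·P(P1) + P(G|P2)·P(P2)
      = 0.3769·0.272 + 0.5998·0.728
      = 0.1025168 + 0.4366544 = 0.5391712

0.5392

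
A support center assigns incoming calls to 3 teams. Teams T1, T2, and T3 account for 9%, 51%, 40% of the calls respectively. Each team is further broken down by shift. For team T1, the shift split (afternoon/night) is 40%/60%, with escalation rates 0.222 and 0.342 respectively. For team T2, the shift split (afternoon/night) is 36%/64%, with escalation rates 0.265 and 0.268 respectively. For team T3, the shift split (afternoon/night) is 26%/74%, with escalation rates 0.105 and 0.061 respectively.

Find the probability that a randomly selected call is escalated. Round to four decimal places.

P(E|T1) = 0.4·0.222 + 0.6·0.342 = 0.0888 + 0.2052 = 0.294
P(E|T2) = 0.36·0.265 + 0.64·0.268 = 0.0954 + 0.17152 = 0.26692
P(E|T3) = 0.26·0.105 + 0.74·0.061 = 0.0273 + 0.04514 = 0.07244
Then overall,
P(E) = 0.09·0.294 + 0.51·0.26692 + 0.4·0.07244
      = 0.02646 + 0.1361292 + 0.028976 = 0.1915652

0.1916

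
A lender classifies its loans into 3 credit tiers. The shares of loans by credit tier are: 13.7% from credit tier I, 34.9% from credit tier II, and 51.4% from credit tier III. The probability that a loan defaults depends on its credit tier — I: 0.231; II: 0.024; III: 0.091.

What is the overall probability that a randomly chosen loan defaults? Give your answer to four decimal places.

P(D) ≈ 0.0868

P(D) = P(D|I)·P(I) + P(D|II)·P(II) + P(D|III)·P(III)
      = 0.231·0.137 + 0.024·0.349 + 0.091·0.514
      = 0.031647 + 0.008376 + 0.046774 = 0.086797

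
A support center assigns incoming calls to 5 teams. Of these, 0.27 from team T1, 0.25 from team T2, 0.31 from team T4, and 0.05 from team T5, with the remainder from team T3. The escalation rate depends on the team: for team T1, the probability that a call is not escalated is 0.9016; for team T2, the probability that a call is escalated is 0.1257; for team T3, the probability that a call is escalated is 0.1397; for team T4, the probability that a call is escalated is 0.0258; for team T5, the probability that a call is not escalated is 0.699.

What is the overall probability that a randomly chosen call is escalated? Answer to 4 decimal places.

P(E) ≈ 0.0978

P(T3) = 1 − (0.27 + 0.25 + 0.31 + 0.05) = 0.12.
P(E|T1) = 1 − 0.9016 = 0.0984.
P(E|T5) = 1 − 0.699 = 0.301.
P(E) = P(E|T1)·P(T1) + P(E|T2)·P(T2) + P(E|T3)·P(T3) + P(E|T4)·P(T4) + P(E|T5)·P(T5)
      = 0.0984·0.27 + 0.1257·0.25 + 0.1397·0.12 + 0.0258·0.31 + 0.301·0.05
      = 0.026568 + 0.031425 + 0.016764 + 0.007998 + 0.01505 = 0.097805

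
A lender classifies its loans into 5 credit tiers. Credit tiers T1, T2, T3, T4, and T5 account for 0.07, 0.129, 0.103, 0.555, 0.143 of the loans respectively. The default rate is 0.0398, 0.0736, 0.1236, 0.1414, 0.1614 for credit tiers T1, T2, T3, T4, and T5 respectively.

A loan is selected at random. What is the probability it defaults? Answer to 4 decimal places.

0.1266

P(D) = P(D|T1)·P(T1) + P(D|T2)·P(T2) + P(D|T3)·P(T3) + P(D|T4)·P(T4) + P(D|T5)·P(T5)
      = 0.0398·0.07 + 0.0736·0.129 + 0.1236·0.103 + 0.1414·0.555 + 0.1614·0.143
      = 0.002786 + 0.0094944 + 0.0127308 + 0.078477 + 0.0230802 = 0.1265684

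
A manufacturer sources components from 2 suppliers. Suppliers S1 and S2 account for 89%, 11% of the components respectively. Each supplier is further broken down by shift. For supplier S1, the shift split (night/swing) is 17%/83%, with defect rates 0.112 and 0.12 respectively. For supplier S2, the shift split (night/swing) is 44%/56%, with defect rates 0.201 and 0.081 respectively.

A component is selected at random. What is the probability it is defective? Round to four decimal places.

P(D|S1) = 0.17·0.112 + 0.83·0.12 = 0.01904 + 0.0996 = 0.11864
P(D|S2) = 0.44·0.201 + 0.56·0.081 = 0.08844 + 0.04536 = 0.1338
Then overall,
P(D) = 0.89·0.11864 + 0.11·0.1338
      = 0.1055896 + 0.014718 = 0.1203076

P(D) ≈ 0.1203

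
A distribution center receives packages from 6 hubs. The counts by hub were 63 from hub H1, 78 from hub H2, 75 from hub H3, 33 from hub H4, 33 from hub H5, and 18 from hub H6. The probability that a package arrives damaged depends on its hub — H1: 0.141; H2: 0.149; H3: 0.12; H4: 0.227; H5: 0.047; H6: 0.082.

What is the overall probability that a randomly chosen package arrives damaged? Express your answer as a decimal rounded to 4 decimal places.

P(D) ≈ 0.1334

Total: 63 + 78 + 75 + 33 + 33 + 18 = 300.
P(H1) = 63/300 = 0.21. P(H2) = 78/300 = 0.26. P(H3) = 75/300 = 0.25. P(H4) = 33/300 = 0.11. P(H5) = 33/300 = 0.11. P(H6) = 18/300 = 0.06.
By the law of total probability,
P(D) = P(D|H1)·P(H1) + P(D|H2)·P(H2) + P(D|H3)·P(H3) + P(D|H4)·P(H4) + P(D|H5)·P(H5) + P(D|H6)·P(H6)
      = 0.141·0.21 + 0.149·0.26 + 0.12·0.25 + 0.227·0.11 + 0.047·0.11 + 0.082·0.06
      = 0.02961 + 0.03874 + 0.03 + 0.02497 + 0.00517 + 0.00492 = 0.13341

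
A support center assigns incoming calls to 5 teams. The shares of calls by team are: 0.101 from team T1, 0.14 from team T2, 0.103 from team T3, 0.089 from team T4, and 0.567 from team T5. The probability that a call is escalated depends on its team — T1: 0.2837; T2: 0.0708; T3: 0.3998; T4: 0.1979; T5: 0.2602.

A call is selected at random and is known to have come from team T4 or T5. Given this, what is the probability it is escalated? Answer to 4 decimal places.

Let S = {T4, T5}.
P(S) = 0.089 + 0.567 = 0.656.
P(E ∩ S) = 0.1979·0.089 + 0.2602·0.567 = 0.0176131 + 0.1475334 = 0.1651465.
P(E | S) = 0.1651465 / 0.656 = 0.251748…

P(E|S) ≈ 0.2517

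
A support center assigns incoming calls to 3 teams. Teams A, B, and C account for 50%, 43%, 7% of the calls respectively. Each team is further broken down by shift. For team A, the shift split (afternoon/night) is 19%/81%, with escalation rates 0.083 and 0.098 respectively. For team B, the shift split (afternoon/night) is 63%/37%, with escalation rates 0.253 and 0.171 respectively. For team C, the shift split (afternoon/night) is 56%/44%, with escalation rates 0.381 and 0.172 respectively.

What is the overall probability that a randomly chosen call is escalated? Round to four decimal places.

P(E|A) = 0.19·0.083 + 0.81·0.098 = 0.01577 + 0.07938 = 0.09515
P(E|B) = 0.63·0.253 + 0.37·0.171 = 0.15939 + 0.06327 = 0.22266
P(E|C) = 0.56·0.381 + 0.44·0.172 = 0.21336 + 0.07568 = 0.28904
By total probability over the outer partition,
P(E) = 0.5·0.09515 + 0.43·0.22266 + 0.07·0.28904
      = 0.047575 + 0.0957438 + 0.0202328 = 0.1635516

P(E) ≈ 0.1636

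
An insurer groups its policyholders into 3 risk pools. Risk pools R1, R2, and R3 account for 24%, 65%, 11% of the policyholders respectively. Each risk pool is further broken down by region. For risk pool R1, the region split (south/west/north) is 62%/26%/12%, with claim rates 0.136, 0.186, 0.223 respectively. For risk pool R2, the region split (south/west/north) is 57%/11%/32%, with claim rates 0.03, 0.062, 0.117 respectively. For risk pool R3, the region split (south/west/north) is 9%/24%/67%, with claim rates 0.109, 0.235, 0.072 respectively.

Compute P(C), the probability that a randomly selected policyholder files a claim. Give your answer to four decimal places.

0.0907

P(C|R1) = 0.62·0.136 + 0.26·0.186 + 0.12·0.223 = 0.08432 + 0.04836 + 0.02676 = 0.15944
P(C|R2) = 0.57·0.03 + 0.11·0.062 + 0.32·0.117 = 0.0171 + 0.00682 + 0.03744 = 0.06136
P(C|R3) = 0.09·0.109 + 0.24·0.235 + 0.67·0.072 = 0.00981 + 0.0564 + 0.04824 = 0.11445
Then overall,
P(C) = 0.24·0.15944 + 0.65·0.06136 + 0.11·0.11445
      = 0.0382656 + 0.039884 + 0.0125895 = 0.0907391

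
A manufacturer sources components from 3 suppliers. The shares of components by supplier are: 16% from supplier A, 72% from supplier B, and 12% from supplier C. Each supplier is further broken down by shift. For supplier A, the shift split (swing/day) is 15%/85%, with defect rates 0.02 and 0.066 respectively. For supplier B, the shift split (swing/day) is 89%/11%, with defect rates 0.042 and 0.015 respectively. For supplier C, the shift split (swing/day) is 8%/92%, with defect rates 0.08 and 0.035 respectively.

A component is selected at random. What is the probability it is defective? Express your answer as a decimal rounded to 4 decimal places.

P(D) ≈ 0.0422

P(D|A) = 0.15·0.02 + 0.85·0.066 = 0.003 + 0.0561 = 0.0591
P(D|B) = 0.89·0.042 + 0.11·0.015 = 0.03738 + 0.00165 = 0.03903
P(D|C) = 0.08·0.08 + 0.92·0.035 = 0.0064 + 0.0322 = 0.0386
By total probability over the outer partition,
P(D) = 0.16·0.0591 + 0.72·0.03903 + 0.12·0.0386
      = 0.009456 + 0.0281016 + 0.004632 = 0.0421896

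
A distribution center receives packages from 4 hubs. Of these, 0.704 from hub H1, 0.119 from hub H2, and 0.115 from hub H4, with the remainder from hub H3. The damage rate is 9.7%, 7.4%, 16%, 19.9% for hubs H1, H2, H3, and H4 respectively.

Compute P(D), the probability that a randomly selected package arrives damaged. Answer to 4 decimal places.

0.1099

P(H3) = 1 − (0.704 + 0.119 + 0.115) = 0.062.
P(D) = P(D|H1)·P(H1) + P(D|H2)·P(H2) + P(D|H3)·P(H3) + P(D|H4)·P(H4)
      = 0.097·0.704 + 0.074·0.119 + 0.16·0.062 + 0.199·0.115
      = 0.068288 + 0.008806 + 0.00992 + 0.022885 = 0.109899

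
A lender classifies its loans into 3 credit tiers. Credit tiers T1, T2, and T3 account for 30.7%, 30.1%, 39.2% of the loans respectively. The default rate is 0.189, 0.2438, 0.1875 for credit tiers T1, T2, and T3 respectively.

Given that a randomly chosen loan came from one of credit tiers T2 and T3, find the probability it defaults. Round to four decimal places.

P(D|S) ≈ 0.2120

Let S = {T2, T3}.
P(S) = 0.301 + 0.392 = 0.693.
P(D ∩ S) = 0.2438·0.301 + 0.1875·0.392 = 0.0733838 + 0.0735 = 0.1468838.
P(D | S) = 0.1468838 / 0.693 = 0.211954…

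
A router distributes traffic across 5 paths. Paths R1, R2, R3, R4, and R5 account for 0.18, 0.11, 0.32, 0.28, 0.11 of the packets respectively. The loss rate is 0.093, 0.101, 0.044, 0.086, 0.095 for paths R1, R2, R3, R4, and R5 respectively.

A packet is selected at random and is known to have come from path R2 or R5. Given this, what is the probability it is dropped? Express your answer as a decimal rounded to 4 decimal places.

P(L|S) ≈ 0.0980

Let S = {R2, R5}.
P(S) = 0.11 + 0.11 = 0.22.
P(L ∩ S) = 0.101·0.11 + 0.095·0.11 = 0.01111 + 0.01045 = 0.02156.
P(L | S) = 0.02156 / 0.22 = 0.098000…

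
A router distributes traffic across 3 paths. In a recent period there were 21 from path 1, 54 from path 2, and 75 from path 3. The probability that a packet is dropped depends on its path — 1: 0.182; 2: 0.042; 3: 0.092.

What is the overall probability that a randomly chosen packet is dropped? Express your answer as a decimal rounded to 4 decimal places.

P(L) ≈ 0.0866

Total: 21 + 54 + 75 = 150.
P(1) = 21/150 = 0.14. P(2) = 54/150 = 0.36. P(3) = 75/150 = 0.5.
By the law of total probability,
P(L) = P(L|1)·P(1) + P(L|2)·P(2) + P(L|3)·P(3)
      = 0.182·0.14 + 0.042·0.36 + 0.092·0.5
      = 0.02548 + 0.01512 + 0.046 = 0.0866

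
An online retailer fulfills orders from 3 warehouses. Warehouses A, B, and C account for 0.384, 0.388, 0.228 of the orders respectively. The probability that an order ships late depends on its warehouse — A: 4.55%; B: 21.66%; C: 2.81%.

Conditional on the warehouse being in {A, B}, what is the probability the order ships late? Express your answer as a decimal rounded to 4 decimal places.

P(L|S) ≈ 0.1315

Let S = {A, B}.
P(S) = 0.384 + 0.388 = 0.772.
P(L ∩ S) = 0.0455·0.384 + 0.2166·0.388 = 0.017472 + 0.0840408 = 0.1015128.
P(L | S) = 0.1015128 / 0.772 = 0.131493…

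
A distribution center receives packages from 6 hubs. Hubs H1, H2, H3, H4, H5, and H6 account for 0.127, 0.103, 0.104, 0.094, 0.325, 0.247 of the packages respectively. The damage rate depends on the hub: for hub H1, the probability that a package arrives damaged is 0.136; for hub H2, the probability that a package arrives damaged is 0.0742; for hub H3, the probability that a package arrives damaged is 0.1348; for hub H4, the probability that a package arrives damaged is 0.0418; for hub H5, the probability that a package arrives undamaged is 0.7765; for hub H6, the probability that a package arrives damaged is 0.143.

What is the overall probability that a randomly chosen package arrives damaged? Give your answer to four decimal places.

P(D|H5) = 1 − 0.7765 = 0.2235.
Summing over the partition,
P(D) = P(D|H1)·P(H1) + P(D|H2)·P(H2) + P(D|H3)·P(H3) + P(D|H4)·P(H4) + P(D|H5)·P(H5) + P(D|H6)·P(H6)
      = 0.136·0.127 + 0.0742·0.103 + 0.1348·0.104 + 0.0418·0.094 + 0.2235·0.325 + 0.143·0.247
      = 0.017272 + 0.0076426 + 0.0140192 + 0.0039292 + 0.0726375 + 0.035321 = 0.1508215

P(D) ≈ 0.1508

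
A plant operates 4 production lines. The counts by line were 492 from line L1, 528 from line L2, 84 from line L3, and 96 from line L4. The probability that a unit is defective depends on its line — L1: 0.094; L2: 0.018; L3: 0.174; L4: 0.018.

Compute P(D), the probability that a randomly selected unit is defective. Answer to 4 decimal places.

Total: 492 + 528 + 84 + 96 = 1200.
P(L1) = 492/1200 = 0.41. P(L2) = 528/1200 = 0.44. P(L3) = 84/1200 = 0.07. P(L4) = 96/1200 = 0.08.
Using total probability over the partition,
P(D) = P(D|L1)·P(L1) + P(D|L2)·P(L2) + P(D|L3)·P(L3) + P(D|L4)·P(L4)
      = 0.094·0.41 + 0.018·0.44 + 0.174·0.07 + 0.018·0.08
      = 0.03854 + 0.00792 + 0.01218 + 0.00144 = 0.06008

P(D) ≈ 0.0601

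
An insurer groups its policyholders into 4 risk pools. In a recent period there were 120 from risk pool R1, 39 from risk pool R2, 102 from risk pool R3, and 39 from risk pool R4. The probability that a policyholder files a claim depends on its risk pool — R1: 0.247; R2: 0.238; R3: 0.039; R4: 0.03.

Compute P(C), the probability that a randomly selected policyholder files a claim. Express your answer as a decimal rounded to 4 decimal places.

Total: 120 + 39 + 102 + 39 = 300.
P(R1) = 120/300 = 0.4. P(R2) = 39/300 = 0.13. P(R3) = 102/300 = 0.34. P(R4) = 39/300 = 0.13.
By the law of total probability,
P(C) = P(C|R1)·P(R1) + P(C|R2)·P(R2) + P(C|R3)·P(R3) + P(C|R4)·P(R4)
      = 0.247·0.4 + 0.238·0.13 + 0.039·0.34 + 0.03·0.13
      = 0.0988 + 0.03094 + 0.01326 + 0.0039 = 0.1469

P(C) ≈ 0.1469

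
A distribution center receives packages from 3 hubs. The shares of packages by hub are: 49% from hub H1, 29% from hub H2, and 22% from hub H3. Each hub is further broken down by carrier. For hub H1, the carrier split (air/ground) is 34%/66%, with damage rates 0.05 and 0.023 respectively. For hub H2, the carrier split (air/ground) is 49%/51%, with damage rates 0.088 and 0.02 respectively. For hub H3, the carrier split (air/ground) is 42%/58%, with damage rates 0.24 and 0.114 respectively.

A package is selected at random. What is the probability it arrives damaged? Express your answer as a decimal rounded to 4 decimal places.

P(D|H1) = 0.34·0.05 + 0.66·0.023 = 0.017 + 0.01518 = 0.03218
P(D|H2) = 0.49·0.088 + 0.51·0.02 = 0.04312 + 0.0102 = 0.05332
P(D|H3) = 0.42·0.24 + 0.58·0.114 = 0.1008 + 0.06612 = 0.16692
By total probability over the outer partition,
P(D) = 0.49·0.03218 + 0.29·0.05332 + 0.22·0.16692
      = 0.0157682 + 0.0154628 + 0.0367224 = 0.0679534

0.0680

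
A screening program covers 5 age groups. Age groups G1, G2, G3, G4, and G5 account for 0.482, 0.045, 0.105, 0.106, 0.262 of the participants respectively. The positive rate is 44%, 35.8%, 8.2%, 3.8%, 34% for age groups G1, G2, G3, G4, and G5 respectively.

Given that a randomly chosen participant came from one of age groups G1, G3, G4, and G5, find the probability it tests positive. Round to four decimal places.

0.3286

Let S = {G1, G3, G4, G5}.
P(S) = 0.482 + 0.105 + 0.106 + 0.262 = 0.955.
P(T ∩ S) = 0.44·0.482 + 0.082·0.105 + 0.038·0.106 + 0.34·0.262 = 0.21208 + 0.00861 + 0.004028 + 0.08908 = 0.313798.
P(T | S) = 0.313798 / 0.955 = 0.328584…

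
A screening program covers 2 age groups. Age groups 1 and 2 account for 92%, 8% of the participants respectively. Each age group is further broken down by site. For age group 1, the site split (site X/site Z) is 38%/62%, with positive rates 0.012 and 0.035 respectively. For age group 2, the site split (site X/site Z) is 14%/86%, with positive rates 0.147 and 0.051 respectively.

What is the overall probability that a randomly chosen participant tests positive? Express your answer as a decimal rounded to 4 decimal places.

P(T|1) = 0.38·0.012 + 0.62·0.035 = 0.00456 + 0.0217 = 0.02626
P(T|2) = 0.14·0.147 + 0.86·0.051 = 0.02058 + 0.04386 = 0.06444
By total probability over the outer partition,
P(T) = 0.92·0.02626 + 0.08·0.06444
      = 0.0241592 + 0.0051552 = 0.0293144

0.0293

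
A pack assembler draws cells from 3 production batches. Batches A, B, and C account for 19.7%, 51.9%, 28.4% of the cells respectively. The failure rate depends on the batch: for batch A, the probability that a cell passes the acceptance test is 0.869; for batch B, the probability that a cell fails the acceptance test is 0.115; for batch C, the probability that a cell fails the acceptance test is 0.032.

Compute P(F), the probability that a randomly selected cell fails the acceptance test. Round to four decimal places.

0.0946

P(F|A) = 1 − 0.869 = 0.131.
P(F) = P(F|A)·P(A) + P(F|B)·P(B) + P(F|C)·P(C)
      = 0.131·0.197 + 0.115·0.519 + 0.032·0.284
      = 0.025807 + 0.059685 + 0.009088 = 0.09458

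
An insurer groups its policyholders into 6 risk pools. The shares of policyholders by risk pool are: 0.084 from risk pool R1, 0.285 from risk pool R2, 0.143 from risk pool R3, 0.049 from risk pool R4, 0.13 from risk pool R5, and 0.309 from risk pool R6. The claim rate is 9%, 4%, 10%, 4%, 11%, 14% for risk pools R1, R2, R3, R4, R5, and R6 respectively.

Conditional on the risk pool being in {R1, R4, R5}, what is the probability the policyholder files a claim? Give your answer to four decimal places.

Let S = {R1, R4, R5}.
P(S) = 0.084 + 0.049 + 0.13 = 0.263.
P(C ∩ S) = 0.09·0.084 + 0.04·0.049 + 0.11·0.13 = 0.00756 + 0.00196 + 0.0143 = 0.02382.
P(C | S) = 0.02382 / 0.263 = 0.090570…

0.0906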